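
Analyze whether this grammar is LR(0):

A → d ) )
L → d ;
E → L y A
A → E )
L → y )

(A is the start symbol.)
Yes, the grammar is LR(0)

Augment with A' → A and build the canonical LR(0) collection (I0 = CLOSURE({[A' → . A]}), then GOTO on every symbol after a dot until no new states appear). It has 13 states:
  I0: { [A → . E )], [A → . d ) )], [A' → . A], [E → . L y A], [L → . d ;], [L → . y )] }  — shift
  I1: { [A' → A .] }  — accept
  I2: { [A → E . )] }  — shift
  I3: { [E → L . y A] }  — shift
  I4: { [A → d . ) )], [L → d . ;] }  — shift
  I5: { [L → y . )] }  — shift
  I6: { [L → y ) .] }  — reduce
  I7: { [A → d ) . )] }  — shift
  I8: { [L → d ; .] }  — reduce
  I9: { [A → d ) ) .] }  — reduce
  I10: { [A → . E )], [A → . d ) )], [E → . L y A], [E → L y . A], [L → . d ;], [L → . y )] }  — shift
  I11: { [E → L y A .] }  — reduce
  I12: { [A → E ) .] }  — reduce

Every state is either a pure shift/goto state or contains exactly one complete item and nothing to shift — no conflicts. The grammar is LR(0).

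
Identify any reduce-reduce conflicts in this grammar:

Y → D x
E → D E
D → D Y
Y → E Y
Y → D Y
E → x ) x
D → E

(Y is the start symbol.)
Augment with Y' → Y and build the canonical LR(0) collection (I0 = CLOSURE({[Y' → . Y]}), then GOTO on every symbol after a dot until no new states appear). It has 11 states:
  I0: { [D → . D Y], [D → . E], [E → . D E], [E → . x ) x], [Y → . D Y], [Y → . D x], [Y → . E Y], [Y' → . Y] }  — shift
  I1: { [D → . D Y], [D → . E], [D → D . Y], [E → . D E], [E → . x ) x], [E → D . E], [Y → . D Y], [Y → . D x], [Y → . E Y], [Y → D . Y], [Y → D . x] }  — shift
  I2: { [D → . D Y], [D → . E], [D → E .], [E → . D E], [E → . x ) x], [Y → . D Y], [Y → . D x], [Y → . E Y], [Y → E . Y] }  — shift, reduce
  I3: { [Y' → Y .] }  — accept
  I4: { [E → x . ) x] }  — shift
  I5: { [E → x ) . x] }  — shift
  I6: { [E → x ) x .] }  — reduce
  I7: { [Y → E Y .] }  — reduce
  I8: { [D → . D Y], [D → . E], [D → E .], [E → . D E], [E → . x ) x], [E → D E .], [Y → . D Y], [Y → . D x], [Y → . E Y], [Y → E . Y] }  — shift, 2 reduces
  I9: { [D → D Y .], [Y → D Y .] }  — 2 reduces
  I10: { [E → x . ) x], [Y → D x .] }  — shift, reduce

I8 contains complete items [D → E .], [E → D E .] — reduce-reduce conflict.
I9 contains complete items [D → D Y .], [Y → D Y .] — reduce-reduce conflict.

Answer: Yes — I8: [D → E .] vs [E → D E .]; I9: [D → D Y .] vs [Y → D Y .]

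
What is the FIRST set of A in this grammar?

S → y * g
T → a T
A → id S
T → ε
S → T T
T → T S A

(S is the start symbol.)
To compute FIRST(A), examine every production with A on the left-hand side, reading each right-hand side left to right until a non-nullable symbol is reached.

From A → id S:
  - id is a terminal: add 'id' and stop

Collecting: FIRST(A) = { 'id' }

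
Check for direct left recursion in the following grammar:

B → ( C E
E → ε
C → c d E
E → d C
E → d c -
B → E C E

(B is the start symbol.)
B → ( C E: starts with '('
E → ε: starts with ε
C → c d E: starts with c
E → d C: starts with d
E → d c -: starts with d
B → E C E: starts with E

No direct left recursion found.

Answer: No direct left recursion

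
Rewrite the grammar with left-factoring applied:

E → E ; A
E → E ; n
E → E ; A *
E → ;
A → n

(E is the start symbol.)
Left-factoring transforms A → αβ₁ | αβ₂ into A → αA' and A' → β₁ | β₂
(α is the longest common prefix among the alternatives). Repeat until
no nonterminal has two alternatives with a common prefix.

Round 1: E has alternatives sharing prefix 'E ;'. Introduce E': E → E ; E'
  Add: E' → A
  Add: E' → n
  Add: E' → A *

Round 2: E' has alternatives sharing prefix 'A'. Introduce E'': E' → A E''
  Add: E'' → ε
  Add: E'' → *

No remaining common prefixes — done.

Resulting grammar:
E → E ; E'
E' → A E''
E'' → ε
E'' → *
E' → n
E → ;
A → n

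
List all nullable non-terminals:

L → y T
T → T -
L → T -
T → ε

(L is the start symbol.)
ε-productions: T → ε
So T is immediately nullable.
No further non-terminal can be added: every production for the remaining non-terminals contains a terminal or a non-nullable non-terminal.
Nullable = { 'T' }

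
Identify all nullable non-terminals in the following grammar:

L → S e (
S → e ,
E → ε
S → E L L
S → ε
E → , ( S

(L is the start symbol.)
{ 'E', 'S' }

A non-terminal is nullable if it can derive ε (the empty string): either it has an ε-production, or it has a production whose right-hand side consists entirely of nullable non-terminals.

ε-productions: E → ε, S → ε
So E, S are immediately nullable.
No further non-terminal can be added: every production for the remaining non-terminals contains a terminal or a non-nullable non-terminal.
Nullable = { 'E', 'S' }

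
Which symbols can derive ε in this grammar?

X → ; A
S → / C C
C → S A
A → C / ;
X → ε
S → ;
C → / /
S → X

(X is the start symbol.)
A non-terminal is nullable if it can derive ε (the empty string): either it has an ε-production, or it has a production whose right-hand side consists entirely of nullable non-terminals.

ε-productions: X → ε
So X is immediately nullable.
S → X: every symbol on the right is nullable, so S is nullable too.
No further non-terminal can be added: every production for the remaining non-terminals contains a terminal or a non-nullable non-terminal.
Nullable = { 'S', 'X' }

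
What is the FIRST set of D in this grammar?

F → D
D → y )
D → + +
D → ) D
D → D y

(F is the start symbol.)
{ ')', '+', 'y' }

To compute FIRST(D), examine every production with D on the left-hand side, reading each right-hand side left to right until a non-nullable symbol is reached.

From D → y ):
  - y is a terminal: add 'y' and stop
From D → + +:
  - '+' is a terminal: add '+' and stop
From D → ) D:
  - ')' is a terminal: add ')' and stop
From D → D y:
  - D is the symbol being defined: contributes nothing new
    D is not nullable, so stop

Collecting: FIRST(D) = { ')', '+', 'y' }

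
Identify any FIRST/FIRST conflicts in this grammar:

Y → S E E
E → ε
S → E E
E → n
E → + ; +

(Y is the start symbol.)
A FIRST/FIRST conflict occurs when two productions N → α and N → β for the same non-terminal have FIRST(α) ∩ FIRST(β) ≠ ∅ (with ε ∈ FIRST of a nullable right-hand side, so two nullable alternatives also conflict).

Productions for E:
  E → ε: FIRST = { ε }
  E → n: FIRST = { 'n' }
  E → + ; +: FIRST = { '+' }
Y, S have only one production, so no FIRST/FIRST conflict is possible there.

All alternatives of each non-terminal have pairwise disjoint FIRST sets.

Answer: No FIRST/FIRST conflicts.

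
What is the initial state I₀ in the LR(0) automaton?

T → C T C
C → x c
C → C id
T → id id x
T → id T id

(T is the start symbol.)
{ [C → . C id], [C → . x c], [T → . C T C], [T → . id T id], [T → . id id x], [T' → . T] }

First, augment the grammar with T' → T
I₀ = CLOSURE({ [T' → . T] }):
  [T' → . T] has the dot before T: add [T → . C T C], [T → . id id x], [T → . id T id]
  [T → . C T C] has the dot before C: add [C → . x c], [C → . C id]
No further items can be added.

I₀ = { [C → . C id], [C → . x c], [T → . C T C], [T → . id T id], [T → . id id x], [T' → . T] }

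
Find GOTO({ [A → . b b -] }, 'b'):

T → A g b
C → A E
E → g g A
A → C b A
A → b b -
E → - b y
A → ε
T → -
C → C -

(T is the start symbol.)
GOTO(I, 'b') = CLOSURE({ [A → αX.β] : [A → α.Xβ] ∈ I, X = 'b' })

Items with dot before 'b', with the dot advanced:
  [A → . b b -] → [A → b . b -]
Closure adds nothing (no advanced item has the dot before a non-terminal).

GOTO = { [A → b . b -] }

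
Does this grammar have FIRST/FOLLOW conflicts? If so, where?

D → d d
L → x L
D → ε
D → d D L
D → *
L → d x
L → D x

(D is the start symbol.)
Nullable non-terminals: D.

D: nullable alternative(s) D → ε; FOLLOW(D) = { $, '*', 'd', 'x' }
  D → d d: FIRST \ {ε} = { 'd' } — overlaps FOLLOW(D) on { 'd' }: CONFLICT
  D → ε: FIRST \ {ε} = { } — this is the only nullable alternative, skip
  D → d D L: FIRST \ {ε} = { 'd' } — overlaps FOLLOW(D) on { 'd' }: CONFLICT
  D → *: FIRST \ {ε} = { '*' } — overlaps FOLLOW(D) on { '*' }: CONFLICT

L has no nullable alternative, so no FIRST/FOLLOW check is needed there.

So the grammar has 3 FIRST/FOLLOW conflicts (marked CONFLICT above).

Answer: Yes. D → d d with FOLLOW(D) on { 'd' }; D → d D L with FOLLOW(D) on { 'd' }; D → '*' with FOLLOW(D) on { '*' }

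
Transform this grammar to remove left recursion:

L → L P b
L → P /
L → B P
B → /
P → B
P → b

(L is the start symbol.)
L → P / L'
L → B P L'
L' → P b L'
L' → ε
B → /
P → B
P → b

L is directly left-recursive. The standard transformation for
  A → A α₁ | ... | A α_m | β₁ | ... | β_n
is
  A  → β₁ A' | ... | β_n A'
  A' → α₁ A' | ... | α_m A' | ε

L → P / becomes L → P / L'
L → B P becomes L → B P L'
L → L P b becomes L' → P b L'
Add L' → ε

Productions for other non-terminals are unchanged:
  B → /
  P → B
  P → b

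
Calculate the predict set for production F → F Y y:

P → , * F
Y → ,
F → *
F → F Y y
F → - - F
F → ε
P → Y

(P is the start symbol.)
{ '*', ',', '-' }

PREDICT(F → F Y y) = (FIRST(RHS) \ {ε}) ∪ (FOLLOW(F) if ε ∈ FIRST(RHS), i.e. RHS ⇒* ε)
FIRST(F) = { '*', ',', '-', ε }
FIRST(Y) = { ',' }
FIRST(F Y y) = { '*', ',', '-' }
ε ∉ FIRST(F Y y), so FOLLOW(F) is not added.
PREDICT(F → F Y y) = { '*', ',', '-' }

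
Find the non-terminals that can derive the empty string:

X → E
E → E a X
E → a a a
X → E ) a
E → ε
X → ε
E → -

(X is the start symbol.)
ε-productions: E → ε, X → ε
So E, X are immediately nullable.
Every non-terminal is now nullable.
Nullable = { 'E', 'X' }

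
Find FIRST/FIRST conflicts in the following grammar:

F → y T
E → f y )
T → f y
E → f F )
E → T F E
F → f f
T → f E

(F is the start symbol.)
Yes. E → f y ')' / E → f F ')' on { 'f' }; E → f y ')' / E → T F E on { 'f' }; E → f F ')' / E → T F E on { 'f' }; T → f y / T → f E on { 'f' }

A FIRST/FIRST conflict occurs when two productions N → α and N → β for the same non-terminal have FIRST(α) ∩ FIRST(β) ≠ ∅ (with ε ∈ FIRST of a nullable right-hand side, so two nullable alternatives also conflict).

FIRST sets of the non-terminals at (or reachable through a nullable prefix from) the front of some alternative:
  FIRST(T) = { 'f' }

Productions for F:
  F → y T: FIRST = { 'y' }
  F → f f: FIRST = { 'f' }
Productions for E:
  E → f y ): FIRST = { 'f' }
  E → f F ): FIRST = { 'f' }
  E → T F E: FIRST = { 'f' }
Productions for T:
  T → f y: FIRST = { 'f' }
  T → f E: FIRST = { 'f' }

Conflict for E: E → f y ) and E → f F )
  Overlap: { 'f' }
Conflict for E: E → f y ) and E → T F E
  Overlap: { 'f' }
Conflict for E: E → f F ) and E → T F E
  Overlap: { 'f' }
Conflict for T: T → f y and T → f E
  Overlap: { 'f' }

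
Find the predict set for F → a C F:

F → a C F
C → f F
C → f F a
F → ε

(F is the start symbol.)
PREDICT(F → a C F) = (FIRST(RHS) \ {ε}) ∪ (FOLLOW(F) if ε ∈ FIRST(RHS), i.e. RHS ⇒* ε)
FIRST(a C F) = { 'a' }
ε ∉ FIRST(a C F), so FOLLOW(F) is not added.
PREDICT(F → a C F) = { 'a' }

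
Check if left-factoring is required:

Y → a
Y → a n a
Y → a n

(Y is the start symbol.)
Left-factoring is needed when two productions for the same non-terminal
share a common prefix on the right-hand side.

Productions for Y:
  Y → a
  Y → a n a
  Y → a n

Found common prefix 'a' in productions for Y

Answer: Yes, Y has productions with common prefix 'a'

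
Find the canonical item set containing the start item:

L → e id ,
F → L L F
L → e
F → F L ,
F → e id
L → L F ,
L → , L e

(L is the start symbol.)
{ [L → . , L e], [L → . L F ,], [L → . e id ,], [L → . e], [L' → . L] }

First, augment the grammar with L' → L
I₀ = CLOSURE({ [L' → . L] }):
  [L' → . L] has the dot before L: add [L → . e id ,], [L → . e], [L → . L F ,], [L → . , L e]
No further items can be added.

I₀ = { [L → . , L e], [L → . L F ,], [L → . e id ,], [L → . e], [L' → . L] }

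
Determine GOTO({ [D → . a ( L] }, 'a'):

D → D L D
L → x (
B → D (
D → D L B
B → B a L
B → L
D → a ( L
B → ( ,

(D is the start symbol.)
GOTO(I, 'a') = CLOSURE({ [A → αX.β] : [A → α.Xβ] ∈ I, X = 'a' })

Items with dot before 'a', with the dot advanced:
  [D → . a ( L] → [D → a . ( L]
Closure adds nothing (no advanced item has the dot before a non-terminal).

GOTO = { [D → a . ( L] }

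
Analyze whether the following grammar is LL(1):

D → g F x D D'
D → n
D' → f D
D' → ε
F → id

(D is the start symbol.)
Relevant sets:
  FOLLOW(D') = { $, 'f' }

For D:
  PREDICT(D → g F x D D') = { 'g' }
  PREDICT(D → n) = { 'n' }
For D':
  PREDICT(D' → f D) = { 'f' }
  PREDICT(D' → ε) = { $, 'f' }
F has a single production, so nothing to check there.

Conflict found: Predict set conflict for D': { 'f' }
The grammar is NOT LL(1).

Answer: No. Predict set conflict for D': { 'f' }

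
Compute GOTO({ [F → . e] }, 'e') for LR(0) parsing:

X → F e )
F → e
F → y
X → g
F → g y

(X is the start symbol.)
{ [F → e .] }

GOTO(I, 'e') = CLOSURE({ [A → αX.β] : [A → α.Xβ] ∈ I, X = 'e' })

Items with dot before 'e', with the dot advanced:
  [F → . e] → [F → e .]
Closure adds nothing (no advanced item has the dot before a non-terminal).

GOTO = { [F → e .] }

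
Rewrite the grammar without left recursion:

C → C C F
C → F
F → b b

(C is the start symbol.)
C is directly left-recursive. The standard transformation for
  A → A α₁ | ... | A α_m | β₁ | ... | β_n
is
  A  → β₁ A' | ... | β_n A'
  A' → α₁ A' | ... | α_m A' | ε

C → F becomes C → F C'
C → C C F becomes C' → C F C'
Add C' → ε

Productions for other non-terminals are unchanged:
  F → b b

Resulting grammar:
C → F C'
C' → C F C'
C' → ε
F → b b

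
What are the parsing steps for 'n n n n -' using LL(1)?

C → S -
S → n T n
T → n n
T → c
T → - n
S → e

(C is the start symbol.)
LL(1) parsing maintains a stack (initially the start symbol over $) and the input. At each step: if the stack top is a terminal, match it against the current input token; if it is a non-terminal N, replace it with the RHS of M[N, lookahead] (the unique production whose predict set contains the lookahead).

Stack is shown with the top on the left.

Stack      Input        Action
------------------------------
C $        n n n n - $  output C → S -
S - $      n n n n - $  output S → n T n
n T n - $  n n n n - $  match 'n'
T n - $    n n n - $    output T → n n
n n n - $  n n n - $    match 'n'
n n - $    n n - $      match 'n'
n - $      n - $        match 'n'
- $        - $          match '-'
$          $            accept

The string is accepted.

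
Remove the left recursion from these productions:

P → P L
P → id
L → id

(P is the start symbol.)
P is directly left-recursive. The standard transformation for
  A → A α₁ | ... | A α_m | β₁ | ... | β_n
is
  A  → β₁ A' | ... | β_n A'
  A' → α₁ A' | ... | α_m A' | ε

P → id becomes P → id P'
P → P L becomes P' → L P'
Add P' → ε

Productions for other non-terminals are unchanged:
  L → id

Resulting grammar:
P → id P'
P' → L P'
P' → ε
L → id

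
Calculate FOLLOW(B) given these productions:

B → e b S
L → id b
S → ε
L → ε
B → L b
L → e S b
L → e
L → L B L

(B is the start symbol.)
B is the start symbol, so $ ∈ FOLLOW(B).
In L → L B L: B is followed by L, add FIRST(L) \ {ε} = { 'b', 'e', 'id' }
  L is nullable, so also add FOLLOW(L)

The FOLLOW sets referred to above (computed the same way, to a fixed point):
  FOLLOW(L) = { 'b', 'e', 'id' }

Taking the union: FOLLOW(B) = { $, 'b', 'e', 'id' }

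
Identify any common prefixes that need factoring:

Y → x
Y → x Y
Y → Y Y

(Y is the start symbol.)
Yes, Y has productions with common prefix 'x'

Left-factoring is needed when two productions for the same non-terminal
share a common prefix on the right-hand side.

Productions for Y:
  Y → x
  Y → x Y
  Y → Y Y

Found common prefix 'x' in productions for Y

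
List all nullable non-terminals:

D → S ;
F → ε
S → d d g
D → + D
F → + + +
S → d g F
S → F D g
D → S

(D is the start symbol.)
ε-productions: F → ε
So F is immediately nullable.
No further non-terminal can be added: every production for the remaining non-terminals contains a terminal or a non-nullable non-terminal.
Nullable = { 'F' }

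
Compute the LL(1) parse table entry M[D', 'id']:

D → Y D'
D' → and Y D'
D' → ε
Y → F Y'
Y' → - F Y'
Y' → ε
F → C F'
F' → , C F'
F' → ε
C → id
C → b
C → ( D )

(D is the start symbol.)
Empty (error entry)

To find M[D', 'id'], we find productions for D' where 'id' is in the predict set (PREDICT(N → α) = (FIRST(α) \ {ε}) ∪ (FOLLOW(N) if α ⇒* ε)).

Relevant sets:
  FOLLOW(D') = { $, ')' }

D' → and Y D': PREDICT = { 'and' }
D' → ε: PREDICT = { $, ')' }

M[D', 'id'] is empty (no production applies)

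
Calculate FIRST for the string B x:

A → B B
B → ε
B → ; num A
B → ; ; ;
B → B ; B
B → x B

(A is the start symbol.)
{ ';', 'x' }

FIRST sets of the non-terminals involved (from the grammar, by fixed-point iteration):
  FIRST(B) = { ';', 'x', ε }

To compute FIRST(B x), process the symbols left to right:
Symbol B is a non-terminal. Add FIRST(B) \ {ε} = { ';', 'x' }
B is nullable (ε ∈ FIRST(B)), continue to the next symbol.
Symbol x is a terminal. Add 'x' and stop.
FIRST(B x) = { ';', 'x' }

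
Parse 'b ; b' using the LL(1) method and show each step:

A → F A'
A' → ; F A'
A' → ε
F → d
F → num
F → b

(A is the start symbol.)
LL(1) parsing maintains a stack (initially the start symbol over $) and the input. At each step: if the stack top is a terminal, match it against the current input token; if it is a non-terminal N, replace it with the RHS of M[N, lookahead] (the unique production whose predict set contains the lookahead).

Stack is shown with the top on the left.

Stack     Input    Action
-------------------------
A $       b ; b $  output A → F A'
F A' $    b ; b $  output F → b
b A' $    b ; b $  match 'b'
A' $      ; b $    output A' → ; F A'
; F A' $  ; b $    match ';'
F A' $    b $      output F → b
b A' $    b $      match 'b'
A' $      $        output A' → ε
$         $        accept

The string is accepted.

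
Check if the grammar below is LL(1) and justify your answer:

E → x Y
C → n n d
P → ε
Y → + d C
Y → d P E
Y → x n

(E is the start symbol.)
A grammar is LL(1) if for each non-terminal N with multiple productions, the predict sets of those productions are pairwise disjoint, where PREDICT(N → α) = (FIRST(α) \ {ε}) ∪ (FOLLOW(N) if α ⇒* ε).

For Y:
  PREDICT(Y → '+' d C) = { '+' }
  PREDICT(Y → d P E) = { 'd' }
  PREDICT(Y → x n) = { 'x' }
E, C, P have a single production, so nothing to check there.

All predict sets are disjoint. The grammar IS LL(1).

Answer: Yes, the grammar is LL(1).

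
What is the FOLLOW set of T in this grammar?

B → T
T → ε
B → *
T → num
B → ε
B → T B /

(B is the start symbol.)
To compute FOLLOW(T), find every occurrence of T on a right-hand side N → α T β: add FIRST(β) \ {ε}, and if β is empty or nullable also add FOLLOW(N). Iterate to a fixed point.

In B → T: T is at the end, add FOLLOW(B)
In B → T B /: T is followed by B '/', add FIRST(B '/') \ {ε} = { '*', '/', 'num' }

The FOLLOW sets referred to above (computed the same way, to a fixed point):
  FOLLOW(B) = { $, '/' }

Taking the union: FOLLOW(T) = { $, '*', '/', 'num' }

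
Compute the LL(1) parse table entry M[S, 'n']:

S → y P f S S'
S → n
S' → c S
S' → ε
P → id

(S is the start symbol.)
S → n

To find M[S, 'n'], we find productions for S where 'n' is in the predict set (PREDICT(N → α) = (FIRST(α) \ {ε}) ∪ (FOLLOW(N) if α ⇒* ε)).

S → y P f S S': PREDICT = { 'y' }
S → n: PREDICT = { 'n' }
  'n' is in predict set, so this production goes in M[S, 'n']

M[S, 'n'] = S → n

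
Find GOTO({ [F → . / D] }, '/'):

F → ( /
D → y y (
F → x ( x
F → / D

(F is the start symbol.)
{ [D → . y y (], [F → / . D] }

GOTO(I, '/') = CLOSURE({ [A → αX.β] : [A → α.Xβ] ∈ I, X = '/' })

Items with dot before '/', with the dot advanced:
  [F → . / D] → [F → / . D]
Closure of the advanced items:
  [F → / . D] has the dot before D: add [D → . y y (]

GOTO = { [D → . y y (], [F → / . D] }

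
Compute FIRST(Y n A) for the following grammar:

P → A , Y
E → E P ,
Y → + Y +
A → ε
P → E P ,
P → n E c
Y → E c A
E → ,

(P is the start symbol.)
{ '+', ',' }

FIRST sets of the non-terminals involved (from the grammar, by fixed-point iteration):
  FIRST(Y) = { '+', ',' }

To compute FIRST(Y n A), process the symbols left to right:
Symbol Y is a non-terminal. Add FIRST(Y) \ {ε} = { '+', ',' }
Y is not nullable (ε ∉ FIRST(Y)), so stop here.
FIRST(Y n A) = { '+', ',' }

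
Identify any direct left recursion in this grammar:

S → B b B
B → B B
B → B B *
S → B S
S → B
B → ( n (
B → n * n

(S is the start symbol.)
Yes, B is left-recursive

Direct left recursion occurs when N → N α for some non-terminal N (the right-hand side begins with the left-hand side itself).

S → B b B: starts with B
B → B B: LEFT RECURSIVE (starts with B)
B → B B *: LEFT RECURSIVE (starts with B)
S → B S: starts with B
S → B: starts with B
B → ( n (: starts with '('
B → n * n: starts with n

The grammar has direct left recursion on: B.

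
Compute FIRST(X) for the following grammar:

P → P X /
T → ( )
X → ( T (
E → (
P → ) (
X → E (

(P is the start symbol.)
FIRST sets of the other non-terminals involved (by the same procedure, iterated to a fixed point):
  FIRST(E) = { '(' }

From X → ( T (:
  - '(' is a terminal: add '(' and stop
From X → E (:
  - E is a non-terminal: add FIRST(E) \ {ε} = { '(' }
    E is not nullable, so stop

Collecting: FIRST(X) = { '(' }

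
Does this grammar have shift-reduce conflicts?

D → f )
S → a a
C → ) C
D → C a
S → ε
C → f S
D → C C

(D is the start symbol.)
Yes — I4: [S → .] vs [D → f . )]; I11: [S → .] vs [S → . a a]

Augment with D' → D and build the canonical LR(0) collection (I0 = CLOSURE({[D' → . D]}), then GOTO on every symbol after a dot until no new states appear). It has 13 states:
  I0: { [C → . ) C], [C → . f S], [D → . C C], [D → . C a], [D → . f )], [D' → . D] }  — shift
  I1: { [C → ) . C], [C → . ) C], [C → . f S] }  — shift
  I2: { [C → . ) C], [C → . f S], [D → C . C], [D → C . a] }  — shift
  I3: { [D' → D .] }  — accept
  I4: { [C → f . S], [D → f . )], [S → . a a], [S → .] }  — shift, reduce
  I5: { [D → f ) .] }  — reduce
  I6: { [C → f S .] }  — reduce
  I7: { [S → a . a] }  — shift
  I8: { [S → a a .] }  — reduce
  I9: { [D → C C .] }  — reduce
  I10: { [D → C a .] }  — reduce
  I11: { [C → f . S], [S → . a a], [S → .] }  — shift, reduce
  I12: { [C → ) C .] }  — reduce

I4 contains reduce item [S → .] and shift items [D → f . )], [S → . a a] — shift-reduce conflict.
I11 contains reduce item [S → .] and shift item [S → . a a] — shift-reduce conflict.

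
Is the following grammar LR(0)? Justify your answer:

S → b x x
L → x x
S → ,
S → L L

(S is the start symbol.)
Augment with S' → S and build the canonical LR(0) collection (I0 = CLOSURE({[S' → . S]}), then GOTO on every symbol after a dot until no new states appear). It has 10 states:
  I0: { [L → . x x], [S → . ,], [S → . L L], [S → . b x x], [S' → . S] }  — shift
  I1: { [S → , .] }  — reduce
  I2: { [L → . x x], [S → L . L] }  — shift
  I3: { [S' → S .] }  — accept
  I4: { [S → b . x x] }  — shift
  I5: { [L → x . x] }  — shift
  I6: { [L → x x .] }  — reduce
  I7: { [S → b x . x] }  — shift
  I8: { [S → b x x .] }  — reduce
  I9: { [S → L L .] }  — reduce

Every state is either a pure shift/goto state or contains exactly one complete item and nothing to shift — no conflicts. The grammar is LR(0).

Answer: Yes, the grammar is LR(0)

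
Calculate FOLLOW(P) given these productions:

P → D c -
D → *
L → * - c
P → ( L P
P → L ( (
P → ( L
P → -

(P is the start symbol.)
P is the start symbol, so $ ∈ FOLLOW(P).
In P → ( L P: P is at the end; this adds FOLLOW(P) to itself — nothing new

Taking the union: FOLLOW(P) = { $ }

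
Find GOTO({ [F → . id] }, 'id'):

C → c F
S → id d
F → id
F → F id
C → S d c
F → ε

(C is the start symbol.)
GOTO(I, 'id') = CLOSURE({ [A → αX.β] : [A → α.Xβ] ∈ I, X = 'id' })

Items with dot before 'id', with the dot advanced:
  [F → . id] → [F → id .]
Closure adds nothing (no advanced item has the dot before a non-terminal).

GOTO = { [F → id .] }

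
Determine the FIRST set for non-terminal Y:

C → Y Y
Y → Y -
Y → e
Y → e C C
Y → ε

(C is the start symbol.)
{ '-', 'e', ε }

From Y → Y -:
  - Y is the symbol being defined: contributes nothing new
    Y is nullable, so continue to the next symbol
  - '-' is a terminal: add '-' and stop
From Y → e:
  - e is a terminal: add 'e' and stop
From Y → e C C:
  - e is a terminal: add 'e' and stop
From Y → ε:
  - ε-production, so ε ∈ FIRST(Y)

Collecting: FIRST(Y) = { '-', 'e', ε }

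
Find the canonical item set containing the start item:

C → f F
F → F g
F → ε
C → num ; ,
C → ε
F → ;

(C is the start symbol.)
{ [C → . f F], [C → . num ; ,], [C → .], [C' → . C] }

First, augment the grammar with C' → C
I₀ = CLOSURE({ [C' → . C] }):
  [C' → . C] has the dot before C: add [C → . f F], [C → . num ; ,], [C → .]
No further items can be added.

I₀ = { [C → . f F], [C → . num ; ,], [C → .], [C' → . C] }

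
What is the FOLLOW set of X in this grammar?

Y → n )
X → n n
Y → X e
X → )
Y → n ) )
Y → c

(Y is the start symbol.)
In Y → X e: X is followed by e, add FIRST(e) \ {ε} = { 'e' }

Taking the union: FOLLOW(X) = { 'e' }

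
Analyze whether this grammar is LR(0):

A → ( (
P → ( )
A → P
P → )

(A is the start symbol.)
Yes, the grammar is LR(0)

Augment with A' → A and build the canonical LR(0) collection (I0 = CLOSURE({[A' → . A]}), then GOTO on every symbol after a dot until no new states appear). It has 7 states:
  I0: { [A → . ( (], [A → . P], [A' → . A], [P → . ( )], [P → . )] }  — shift
  I1: { [A → ( . (], [P → ( . )] }  — shift
  I2: { [P → ) .] }  — reduce
  I3: { [A' → A .] }  — accept
  I4: { [A → P .] }  — reduce
  I5: { [A → ( ( .] }  — reduce
  I6: { [P → ( ) .] }  — reduce

Every state is either a pure shift/goto state or contains exactly one complete item and nothing to shift — no conflicts. The grammar is LR(0).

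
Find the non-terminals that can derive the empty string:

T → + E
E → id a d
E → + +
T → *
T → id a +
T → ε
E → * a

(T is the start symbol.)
{ 'T' }

ε-productions: T → ε
So T is immediately nullable.
No further non-terminal can be added: every production for the remaining non-terminals contains a terminal or a non-nullable non-terminal.
Nullable = { 'T' }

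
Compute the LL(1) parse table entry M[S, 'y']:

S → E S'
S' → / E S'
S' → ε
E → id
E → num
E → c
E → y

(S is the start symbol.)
To find M[S, 'y'], we find productions for S where 'y' is in the predict set (PREDICT(N → α) = (FIRST(α) \ {ε}) ∪ (FOLLOW(N) if α ⇒* ε)).

Relevant sets:
  FIRST(E) = { 'c', 'id', 'num', 'y' }

S → E S': PREDICT = { 'c', 'id', 'num', 'y' }
  'y' is in predict set, so this production goes in M[S, 'y']

M[S, 'y'] = S → E S'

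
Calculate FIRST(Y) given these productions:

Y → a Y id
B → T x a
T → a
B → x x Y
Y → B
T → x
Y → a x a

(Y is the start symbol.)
FIRST sets of the other non-terminals involved (by the same procedure, iterated to a fixed point):
  FIRST(B) = { 'a', 'x' }

From Y → a Y id:
  - a is a terminal: add 'a' and stop
From Y → B:
  - B is a non-terminal: add FIRST(B) \ {ε} = { 'a', 'x' }
    B is not nullable, so stop
From Y → a x a:
  - a is a terminal: add 'a' and stop

Collecting: FIRST(Y) = { 'a', 'x' }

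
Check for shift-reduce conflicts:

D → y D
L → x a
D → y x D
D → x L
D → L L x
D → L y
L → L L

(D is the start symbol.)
Augment with D' → D and build the canonical LR(0) collection (I0 = CLOSURE({[D' → . D]}), then GOTO on every symbol after a dot until no new states appear). It has 16 states:
  I0: { [D → . L L x], [D → . L y], [D → . x L], [D → . y D], [D → . y x D], [D' → . D], [L → . L L], [L → . x a] }  — shift
  I1: { [D' → D .] }  — accept
  I2: { [D → L . L x], [D → L . y], [L → . L L], [L → . x a], [L → L . L] }  — shift
  I3: { [D → x . L], [L → . L L], [L → . x a], [L → x . a] }  — shift
  I4: { [D → . L L x], [D → . L y], [D → . x L], [D → . y D], [D → . y x D], [D → y . D], [D → y . x D], [L → . L L], [L → . x a] }  — shift
  I5: { [D → y D .] }  — reduce
  I6: { [D → . L L x], [D → . L y], [D → . x L], [D → . y D], [D → . y x D], [D → x . L], [D → y x . D], [L → . L L], [L → . x a], [L → x . a] }  — shift
  I7: { [D → y x D .] }  — reduce
  I8: { [D → L . L x], [D → L . y], [D → x L .], [L → . L L], [L → . x a], [L → L . L] }  — shift, reduce
  I9: { [L → x a .] }  — reduce
  I10: { [D → L L . x], [L → . L L], [L → . x a], [L → L . L], [L → L L .] }  — shift, reduce
  I11: { [L → x . a] }  — shift
  I12: { [D → L y .] }  — reduce
  I13: { [L → . L L], [L → . x a], [L → L . L], [L → L L .] }  — shift, reduce
  I14: { [D → L L x .], [L → x . a] }  — shift, reduce
  I15: { [D → x L .], [L → . L L], [L → . x a], [L → L . L] }  — shift, reduce

I8 contains reduce item [D → x L .] and shift items [D → L . y], [L → . x a] — shift-reduce conflict.
I10 contains reduce item [L → L L .] and shift items [D → L L . x], [L → . x a] — shift-reduce conflict.
I13 contains reduce item [L → L L .] and shift item [L → . x a] — shift-reduce conflict.
I14 contains reduce item [D → L L x .] and shift item [L → x . a] — shift-reduce conflict.
I15 contains reduce item [D → x L .] and shift item [L → . x a] — shift-reduce conflict.

Answer: Yes — I8: [D → x L .] vs [D → L . y]; I10: [L → L L .] vs [D → L L . x]; I13: [L → L L .] vs [L → . x a]; I14: [D → L L x .] vs [L → x . a]; I15: [D → x L .] vs [L → . x a]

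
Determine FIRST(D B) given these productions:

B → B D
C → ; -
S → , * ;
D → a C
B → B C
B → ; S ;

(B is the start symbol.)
{ 'a' }

FIRST sets of the non-terminals involved (from the grammar, by fixed-point iteration):
  FIRST(D) = { 'a' }

To compute FIRST(D B), process the symbols left to right:
Symbol D is a non-terminal. Add FIRST(D) \ {ε} = { 'a' }
D is not nullable (ε ∉ FIRST(D)), so stop here.
FIRST(D B) = { 'a' }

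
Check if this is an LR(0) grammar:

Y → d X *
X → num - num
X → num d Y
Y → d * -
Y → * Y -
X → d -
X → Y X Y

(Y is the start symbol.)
Augment with Y' → Y and build the canonical LR(0) collection (I0 = CLOSURE({[Y' → . Y]}), then GOTO on every symbol after a dot until no new states appear). It has 20 states:
  I0: { [Y → . * Y -], [Y → . d * -], [Y → . d X *], [Y' → . Y] }  — shift
  I1: { [Y → * . Y -], [Y → . * Y -], [Y → . d * -], [Y → . d X *] }  — shift
  I2: { [Y' → Y .] }  — accept
  I3: { [X → . Y X Y], [X → . d -], [X → . num - num], [X → . num d Y], [Y → . * Y -], [Y → . d * -], [Y → . d X *], [Y → d . * -], [Y → d . X *] }  — shift
  I4: { [Y → * . Y -], [Y → . * Y -], [Y → . d * -], [Y → . d X *], [Y → d * . -] }  — shift
  I5: { [Y → d X . *] }  — shift
  I6: { [X → . Y X Y], [X → . d -], [X → . num - num], [X → . num d Y], [X → Y . X Y], [Y → . * Y -], [Y → . d * -], [Y → . d X *] }  — shift
  I7: { [X → . Y X Y], [X → . d -], [X → . num - num], [X → . num d Y], [X → d . -], [Y → . * Y -], [Y → . d * -], [Y → . d X *], [Y → d . * -], [Y → d . X *] }  — shift
  I8: { [X → num . - num], [X → num . d Y] }  — shift
  I9: { [X → num - . num] }  — shift
  I10: { [X → num d . Y], [Y → . * Y -], [Y → . d * -], [Y → . d X *] }  — shift
  I11: { [X → num d Y .] }  — reduce
  I12: { [X → num - num .] }  — reduce
  I13: { [X → d - .] }  — reduce
  I14: { [X → Y X . Y], [Y → . * Y -], [Y → . d * -], [Y → . d X *] }  — shift
  I15: { [X → Y X Y .] }  — reduce
  I16: { [Y → d X * .] }  — reduce
  I17: { [Y → d * - .] }  — reduce
  I18: { [Y → * Y . -] }  — shift
  I19: { [Y → * Y - .] }  — reduce

Every state is either a pure shift/goto state or contains exactly one complete item and nothing to shift — no conflicts. The grammar is LR(0).

Answer: Yes, the grammar is LR(0)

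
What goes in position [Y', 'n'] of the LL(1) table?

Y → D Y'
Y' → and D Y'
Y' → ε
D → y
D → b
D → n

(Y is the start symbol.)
To find M[Y', 'n'], we find productions for Y' where 'n' is in the predict set (PREDICT(N → α) = (FIRST(α) \ {ε}) ∪ (FOLLOW(N) if α ⇒* ε)).

Relevant sets:
  FOLLOW(Y') = { $ }

Y' → and D Y': PREDICT = { 'and' }
Y' → ε: PREDICT = { $ }

M[Y', 'n'] is empty (no production applies)

Answer: Empty (error entry)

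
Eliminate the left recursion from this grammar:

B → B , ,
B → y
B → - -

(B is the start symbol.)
B is directly left-recursive. The standard transformation for
  A → A α₁ | ... | A α_m | β₁ | ... | β_n
is
  A  → β₁ A' | ... | β_n A'
  A' → α₁ A' | ... | α_m A' | ε

B → y becomes B → y B'
B → - - becomes B → - - B'
B → B , , becomes B' → , , B'
Add B' → ε

Resulting grammar:
B → y B'
B → - - B'
B' → , , B'
B' → ε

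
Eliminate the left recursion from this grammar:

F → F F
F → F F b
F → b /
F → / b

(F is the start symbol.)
F → b / F'
F → / b F'
F' → F F'
F' → F b F'
F' → ε

F is directly left-recursive. The standard transformation for
  A → A α₁ | ... | A α_m | β₁ | ... | β_n
is
  A  → β₁ A' | ... | β_n A'
  A' → α₁ A' | ... | α_m A' | ε

F → b / becomes F → b / F'
F → / b becomes F → / b F'
F → F F becomes F' → F F'
F → F F b becomes F' → F b F'
Add F' → ε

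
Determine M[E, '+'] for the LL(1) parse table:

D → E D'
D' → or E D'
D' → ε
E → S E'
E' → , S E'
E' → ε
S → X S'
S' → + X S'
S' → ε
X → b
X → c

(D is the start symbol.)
To find M[E, '+'], we find productions for E where '+' is in the predict set (PREDICT(N → α) = (FIRST(α) \ {ε}) ∪ (FOLLOW(N) if α ⇒* ε)).

Relevant sets:
  FIRST(S) = { 'b', 'c' }

E → S E': PREDICT = { 'b', 'c' }

M[E, '+'] is empty (no production applies)

Answer: Empty (error entry)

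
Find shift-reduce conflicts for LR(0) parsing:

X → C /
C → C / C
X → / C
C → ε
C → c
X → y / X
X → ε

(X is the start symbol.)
Yes — I0: [C → .] vs [C → . c]; I1: [C → .] vs [C → . c]; I6: [C → .] vs [C → . c]; I8: [C → .] vs [C → . c]; I9: [C → C / C .] vs [C → C . / C]; I10: [C → .] vs [C → . c]; I11: [X → / C .] vs [C → C . / C]

A shift-reduce conflict occurs when an LR(0) state has both:
  - a complete (reduce) item [A → α .] (dot at the end), and
  - a shift item [B → β . c γ] (dot before a terminal).

Augment with X' → X and build the canonical LR(0) collection (I0 = CLOSURE({[X' → . X]}), then GOTO on every symbol after a dot until no new states appear). It has 12 states:
  I0: { [C → . C / C], [C → . c], [C → .], [X → . / C], [X → . C /], [X → . y / X], [X → .], [X' → . X] }  — shift, 2 reduces
  I1: { [C → . C / C], [C → . c], [C → .], [X → / . C] }  — shift, reduce
  I2: { [C → C . / C], [X → C . /] }  — shift
  I3: { [X' → X .] }  — accept
  I4: { [C → c .] }  — reduce
  I5: { [X → y . / X] }  — shift
  I6: { [C → . C / C], [C → . c], [C → .], [X → . / C], [X → . C /], [X → . y / X], [X → .], [X → y / . X] }  — shift, 2 reduces
  I7: { [X → y / X .] }  — reduce
  I8: { [C → . C / C], [C → . c], [C → .], [C → C / . C], [X → C / .] }  — shift, 2 reduces
  I9: { [C → C . / C], [C → C / C .] }  — shift, reduce
  I10: { [C → . C / C], [C → . c], [C → .], [C → C / . C] }  — shift, reduce
  I11: { [C → C . / C], [X → / C .] }  — shift, reduce

I0 contains reduce items [C → .], [X → .] and shift items [C → . c], [X → . / C], [X → . y / X] — shift-reduce conflict.
I1 contains reduce item [C → .] and shift item [C → . c] — shift-reduce conflict.
I6 contains reduce items [C → .], [X → .] and shift items [C → . c], [X → . / C], [X → . y / X] — shift-reduce conflict.
I8 contains reduce items [C → .], [X → C / .] and shift item [C → . c] — shift-reduce conflict.
I9 contains reduce item [C → C / C .] and shift item [C → C . / C] — shift-reduce conflict.
I10 contains reduce item [C → .] and shift item [C → . c] — shift-reduce conflict.
I11 contains reduce item [X → / C .] and shift item [C → C . / C] — shift-reduce conflict.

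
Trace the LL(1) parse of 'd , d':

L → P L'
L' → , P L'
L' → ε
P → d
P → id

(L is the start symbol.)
LL(1) parsing maintains a stack (initially the start symbol over $) and the input. At each step: if the stack top is a terminal, match it against the current input token; if it is a non-terminal N, replace it with the RHS of M[N, lookahead] (the unique production whose predict set contains the lookahead).

Stack is shown with the top on the left.

Stack     Input    Action
-------------------------
L $       d , d $  output L → P L'
P L' $    d , d $  output P → d
d L' $    d , d $  match 'd'
L' $      , d $    output L' → , P L'
, P L' $  , d $    match ','
P L' $    d $      output P → d
d L' $    d $      match 'd'
L' $      $        output L' → ε
$         $        accept

The string is accepted.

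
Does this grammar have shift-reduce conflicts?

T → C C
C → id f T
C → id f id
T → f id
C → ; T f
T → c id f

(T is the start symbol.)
Yes — I9: [C → id f id .] vs [C → id . f T]

A shift-reduce conflict occurs when an LR(0) state has both:
  - a complete (reduce) item [A → α .] (dot at the end), and
  - a shift item [B → β . c γ] (dot before a terminal).

Augment with T' → T and build the canonical LR(0) collection (I0 = CLOSURE({[T' → . T]}), then GOTO on every symbol after a dot until no new states appear). It has 16 states:
  I0: { [C → . ; T f], [C → . id f T], [C → . id f id], [T → . C C], [T → . c id f], [T → . f id], [T' → . T] }  — shift
  I1: { [C → . ; T f], [C → . id f T], [C → . id f id], [C → ; . T f], [T → . C C], [T → . c id f], [T → . f id] }  — shift
  I2: { [C → . ; T f], [C → . id f T], [C → . id f id], [T → C . C] }  — shift
  I3: { [T' → T .] }  — accept
  I4: { [T → c . id f] }  — shift
  I5: { [T → f . id] }  — shift
  I6: { [C → id . f T], [C → id . f id] }  — shift
  I7: { [C → . ; T f], [C → . id f T], [C → . id f id], [C → id f . T], [C → id f . id], [T → . C C], [T → . c id f], [T → . f id] }  — shift
  I8: { [C → id f T .] }  — reduce
  I9: { [C → id . f T], [C → id . f id], [C → id f id .] }  — shift, reduce
  I10: { [T → f id .] }  — reduce
  I11: { [T → c id . f] }  — shift
  I12: { [T → c id f .] }  — reduce
  I13: { [T → C C .] }  — reduce
  I14: { [C → ; T . f] }  — shift
  I15: { [C → ; T f .] }  — reduce

I9 contains reduce item [C → id f id .] and shift items [C → id . f T], [C → id . f id] — shift-reduce conflict.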